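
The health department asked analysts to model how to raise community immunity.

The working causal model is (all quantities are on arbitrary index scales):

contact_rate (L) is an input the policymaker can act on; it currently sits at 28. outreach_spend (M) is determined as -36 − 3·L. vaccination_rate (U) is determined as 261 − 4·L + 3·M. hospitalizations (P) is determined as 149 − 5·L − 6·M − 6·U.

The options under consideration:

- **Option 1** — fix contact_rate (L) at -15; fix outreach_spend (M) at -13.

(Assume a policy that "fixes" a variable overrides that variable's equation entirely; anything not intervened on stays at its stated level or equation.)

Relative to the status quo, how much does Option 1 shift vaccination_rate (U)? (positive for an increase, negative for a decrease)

Baseline:
  L = 28
  M = -36 − 3·28 = -120
  U = 261 − 4·28 + 3·(-120) = -211
Option 1 (L := -15, M := -13):
  L = -15
  M = -13
  U = 261 − 4·(-15) + 3·(-13) = 282
Change in U: 282 − (-211) = 493

493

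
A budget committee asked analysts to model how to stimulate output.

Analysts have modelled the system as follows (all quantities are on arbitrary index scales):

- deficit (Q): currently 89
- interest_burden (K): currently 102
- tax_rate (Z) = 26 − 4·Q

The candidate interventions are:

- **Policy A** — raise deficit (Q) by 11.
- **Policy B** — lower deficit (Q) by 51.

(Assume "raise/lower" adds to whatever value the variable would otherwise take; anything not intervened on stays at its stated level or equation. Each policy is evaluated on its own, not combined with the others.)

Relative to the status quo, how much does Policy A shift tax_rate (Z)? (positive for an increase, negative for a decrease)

-44

Baseline:
  Q = 89
  Z = 26 − 4·89 = -330
Policy A (Q + 11):
  Q = 89 + 11 = 100
  Z = 26 − 4·100 = -374
Change in Z: -374 − (-330) = -44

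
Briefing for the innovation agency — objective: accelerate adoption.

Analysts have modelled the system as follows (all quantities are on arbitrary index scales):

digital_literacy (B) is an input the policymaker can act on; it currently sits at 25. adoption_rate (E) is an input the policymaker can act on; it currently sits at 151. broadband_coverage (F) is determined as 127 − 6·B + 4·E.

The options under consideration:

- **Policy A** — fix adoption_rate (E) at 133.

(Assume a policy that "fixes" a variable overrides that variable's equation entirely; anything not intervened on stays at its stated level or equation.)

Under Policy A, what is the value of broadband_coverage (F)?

509

Policy A (E := 133):
  B = 25
  E = 133
  F = 127 − 6·25 + 4·133 = 509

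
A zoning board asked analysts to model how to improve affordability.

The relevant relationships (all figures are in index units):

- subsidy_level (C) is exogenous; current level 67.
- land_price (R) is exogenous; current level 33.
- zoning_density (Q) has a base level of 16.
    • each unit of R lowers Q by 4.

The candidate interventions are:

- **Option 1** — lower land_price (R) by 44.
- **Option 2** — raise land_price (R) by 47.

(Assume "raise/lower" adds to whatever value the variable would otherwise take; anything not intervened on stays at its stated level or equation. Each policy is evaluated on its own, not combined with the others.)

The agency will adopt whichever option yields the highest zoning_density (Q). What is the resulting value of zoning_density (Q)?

60

Option 1 (R − 44):
  R = 33 − 44 = -11
  Q = 16 − 4·(-11) = 60
Option 2 (R + 47):
  R = 33 + 47 = 80
  Q = 16 − 4·80 = -304
Comparing — Option 1: Q=60, Option 2: Q=-304. Highest is 60 (Option 1).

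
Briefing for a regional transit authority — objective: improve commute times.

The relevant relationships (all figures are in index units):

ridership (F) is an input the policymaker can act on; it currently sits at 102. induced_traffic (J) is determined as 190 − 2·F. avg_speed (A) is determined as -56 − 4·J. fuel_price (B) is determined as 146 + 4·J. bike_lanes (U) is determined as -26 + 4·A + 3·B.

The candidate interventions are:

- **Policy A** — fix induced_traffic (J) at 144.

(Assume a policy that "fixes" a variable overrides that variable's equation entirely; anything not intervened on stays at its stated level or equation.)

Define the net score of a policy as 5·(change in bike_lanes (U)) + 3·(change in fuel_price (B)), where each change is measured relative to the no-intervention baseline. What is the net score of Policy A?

-1264

Baseline:
  F = 102
  J = 190 − 2·102 = -14
  A = -56 − 4·(-14) = 0
  B = 146 + 4·(-14) = 90
  U = -26 + 4·0 + 3·90 = 244
Policy A (J := 144):
  F = 102
  J = 144
  A = -56 − 4·144 = -632
  B = 146 + 4·144 = 722
  U = -26 + 4·(-632) + 3·722 = -388
ΔU = -388 − 244 = -632; ΔB = 722 − 90 = 632
Score = 5·(-632) + 3·632 = -1264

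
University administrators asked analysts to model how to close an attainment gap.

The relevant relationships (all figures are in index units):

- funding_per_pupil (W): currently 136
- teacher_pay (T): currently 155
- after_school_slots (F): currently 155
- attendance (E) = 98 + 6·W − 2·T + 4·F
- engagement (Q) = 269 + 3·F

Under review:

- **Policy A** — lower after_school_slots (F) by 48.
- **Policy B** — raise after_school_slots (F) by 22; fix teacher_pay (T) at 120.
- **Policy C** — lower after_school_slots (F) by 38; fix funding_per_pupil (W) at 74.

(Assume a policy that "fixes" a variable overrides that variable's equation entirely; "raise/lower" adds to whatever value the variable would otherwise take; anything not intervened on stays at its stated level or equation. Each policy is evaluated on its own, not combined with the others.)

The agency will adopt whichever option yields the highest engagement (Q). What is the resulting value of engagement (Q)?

800

Policy A (F − 48):
  F = 155 − 48 = 107
  Q = 269 + 3·107 = 590
Policy B (F + 22, T := 120):
  F = 155 + 22 = 177
  Q = 269 + 3·177 = 800
Policy C (F − 38, W := 74):
  F = 155 − 38 = 117
  Q = 269 + 3·117 = 620
Comparing — Policy A: Q=590, Policy B: Q=800, Policy C: Q=620. Highest is 800 (Policy B).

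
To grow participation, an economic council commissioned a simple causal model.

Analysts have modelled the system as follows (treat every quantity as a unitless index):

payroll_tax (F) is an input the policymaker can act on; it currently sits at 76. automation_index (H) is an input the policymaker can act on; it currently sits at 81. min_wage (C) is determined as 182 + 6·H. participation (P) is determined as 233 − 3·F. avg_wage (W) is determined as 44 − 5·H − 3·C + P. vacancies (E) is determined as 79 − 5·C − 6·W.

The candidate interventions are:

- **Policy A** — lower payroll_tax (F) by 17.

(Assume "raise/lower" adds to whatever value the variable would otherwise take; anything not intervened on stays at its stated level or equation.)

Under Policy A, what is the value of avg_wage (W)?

Policy A (F − 17):
  F = 76 − 17 = 59
  H = 81
  C = 182 + 6·81 = 668
  P = 233 − 3·59 = 56
  W = 44 − 5·81 − 3·668 + 56 = -2309

-2309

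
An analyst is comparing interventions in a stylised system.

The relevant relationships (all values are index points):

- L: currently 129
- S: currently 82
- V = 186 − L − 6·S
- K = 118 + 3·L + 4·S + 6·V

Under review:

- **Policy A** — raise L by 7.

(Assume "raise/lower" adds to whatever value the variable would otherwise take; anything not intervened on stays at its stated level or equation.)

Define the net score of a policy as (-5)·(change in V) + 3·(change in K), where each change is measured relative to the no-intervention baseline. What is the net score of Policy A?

-28

Baseline:
  L = 129
  S = 82
  V = 186 − 129 − 6·82 = -435
  K = 118 + 3·129 + 4·82 + 6·(-435) = -1777
Policy A (L + 7):
  L = 129 + 7 = 136
  S = 82
  V = 186 − 136 − 6·82 = -442
  K = 118 + 3·136 + 4·82 + 6·(-442) = -1798
ΔV = -442 − (-435) = -7; ΔK = -1798 − (-1777) = -21
Score = (-5)·(-7) + 3·(-21) = -28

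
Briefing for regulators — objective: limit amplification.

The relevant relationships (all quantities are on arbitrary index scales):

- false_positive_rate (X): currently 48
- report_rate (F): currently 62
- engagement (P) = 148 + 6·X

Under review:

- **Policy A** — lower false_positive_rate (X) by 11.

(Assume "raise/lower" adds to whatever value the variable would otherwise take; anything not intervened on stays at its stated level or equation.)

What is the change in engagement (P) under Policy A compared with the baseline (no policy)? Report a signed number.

-66

Baseline:
  X = 48
  P = 148 + 6·48 = 436
Policy A (X − 11):
  X = 48 − 11 = 37
  P = 148 + 6·37 = 370
Change in P: 370 − 436 = -66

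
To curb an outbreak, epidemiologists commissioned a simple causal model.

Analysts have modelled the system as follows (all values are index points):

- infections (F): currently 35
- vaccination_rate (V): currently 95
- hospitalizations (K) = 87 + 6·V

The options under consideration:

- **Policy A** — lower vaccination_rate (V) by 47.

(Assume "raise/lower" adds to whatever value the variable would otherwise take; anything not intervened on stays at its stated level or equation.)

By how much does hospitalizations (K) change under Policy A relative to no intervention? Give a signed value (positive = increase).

Baseline:
  V = 95
  K = 87 + 6·95 = 657
Policy A (V − 47):
  V = 95 − 47 = 48
  K = 87 + 6·48 = 375
Change in K: 375 − 657 = -282

-282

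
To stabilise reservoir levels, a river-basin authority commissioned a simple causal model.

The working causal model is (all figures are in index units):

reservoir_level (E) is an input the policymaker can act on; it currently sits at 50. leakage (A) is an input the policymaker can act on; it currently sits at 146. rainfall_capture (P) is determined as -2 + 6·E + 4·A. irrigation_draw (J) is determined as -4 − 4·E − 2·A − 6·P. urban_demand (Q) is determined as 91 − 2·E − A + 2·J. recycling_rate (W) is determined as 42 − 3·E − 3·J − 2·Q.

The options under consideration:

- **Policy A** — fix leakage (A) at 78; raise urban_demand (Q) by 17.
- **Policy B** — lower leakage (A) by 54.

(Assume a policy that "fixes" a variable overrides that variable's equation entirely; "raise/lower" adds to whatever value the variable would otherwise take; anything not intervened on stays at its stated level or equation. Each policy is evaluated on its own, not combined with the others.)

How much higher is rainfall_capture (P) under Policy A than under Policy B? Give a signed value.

Policy A (A := 78, Q + 17):
  E = 50
  A = 78
  P = -2 + 6·50 + 4·78 = 610
Policy B (A − 54):
  E = 50
  A = 146 − 54 = 92
  P = -2 + 6·50 + 4·92 = 666
P: 610 − 666 = -56

-56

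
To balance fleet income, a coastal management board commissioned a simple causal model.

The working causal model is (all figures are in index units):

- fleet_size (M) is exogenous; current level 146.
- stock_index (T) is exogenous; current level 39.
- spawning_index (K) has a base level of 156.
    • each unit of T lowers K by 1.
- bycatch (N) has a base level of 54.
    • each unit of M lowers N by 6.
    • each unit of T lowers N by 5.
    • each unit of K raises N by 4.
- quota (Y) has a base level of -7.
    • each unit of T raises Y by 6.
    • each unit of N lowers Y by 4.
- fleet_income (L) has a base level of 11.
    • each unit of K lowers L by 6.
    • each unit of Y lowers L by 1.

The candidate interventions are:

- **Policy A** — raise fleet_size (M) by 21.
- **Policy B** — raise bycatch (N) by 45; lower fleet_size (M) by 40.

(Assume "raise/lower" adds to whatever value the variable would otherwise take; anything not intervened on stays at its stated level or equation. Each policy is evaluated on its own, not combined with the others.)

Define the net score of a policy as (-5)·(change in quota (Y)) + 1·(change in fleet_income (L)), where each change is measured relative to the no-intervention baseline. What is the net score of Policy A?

Baseline:
  M = 146
  T = 39
  K = 156 − 39 = 117
  N = 54 − 6·146 − 5·39 + 4·117 = -549
  Y = -7 + 6·39 − 4·(-549) = 2423
  L = 11 − 6·117 − 2423 = -3114
Policy A (M + 21):
  M = 146 + 21 = 167
  T = 39
  K = 156 − 39 = 117
  N = 54 − 6·167 − 5·39 + 4·117 = -675
  Y = -7 + 6·39 − 4·(-675) = 2927
  L = 11 − 6·117 − 2927 = -3618
ΔY = 2927 − 2423 = 504; ΔL = -3618 − (-3114) = -504
Score = (-5)·504 + 1·(-504) = -3024

-3024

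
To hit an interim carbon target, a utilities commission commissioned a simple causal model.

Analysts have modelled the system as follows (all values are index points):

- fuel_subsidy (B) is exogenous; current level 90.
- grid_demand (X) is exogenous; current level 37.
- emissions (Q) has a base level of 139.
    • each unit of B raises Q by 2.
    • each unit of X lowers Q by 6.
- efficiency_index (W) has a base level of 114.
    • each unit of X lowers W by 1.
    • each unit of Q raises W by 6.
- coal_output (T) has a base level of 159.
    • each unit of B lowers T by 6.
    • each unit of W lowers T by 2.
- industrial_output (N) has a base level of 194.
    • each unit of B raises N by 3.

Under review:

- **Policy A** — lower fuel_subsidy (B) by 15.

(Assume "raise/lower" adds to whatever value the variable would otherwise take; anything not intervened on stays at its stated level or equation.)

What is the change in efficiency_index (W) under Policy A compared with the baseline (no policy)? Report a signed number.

Baseline:
  B = 90
  X = 37
  Q = 139 + 2·90 − 6·37 = 97
  W = 114 − 37 + 6·97 = 659
Policy A (B − 15):
  B = 90 − 15 = 75
  X = 37
  Q = 139 + 2·75 − 6·37 = 67
  W = 114 − 37 + 6·67 = 479
Change in W: 479 − 659 = -180

-180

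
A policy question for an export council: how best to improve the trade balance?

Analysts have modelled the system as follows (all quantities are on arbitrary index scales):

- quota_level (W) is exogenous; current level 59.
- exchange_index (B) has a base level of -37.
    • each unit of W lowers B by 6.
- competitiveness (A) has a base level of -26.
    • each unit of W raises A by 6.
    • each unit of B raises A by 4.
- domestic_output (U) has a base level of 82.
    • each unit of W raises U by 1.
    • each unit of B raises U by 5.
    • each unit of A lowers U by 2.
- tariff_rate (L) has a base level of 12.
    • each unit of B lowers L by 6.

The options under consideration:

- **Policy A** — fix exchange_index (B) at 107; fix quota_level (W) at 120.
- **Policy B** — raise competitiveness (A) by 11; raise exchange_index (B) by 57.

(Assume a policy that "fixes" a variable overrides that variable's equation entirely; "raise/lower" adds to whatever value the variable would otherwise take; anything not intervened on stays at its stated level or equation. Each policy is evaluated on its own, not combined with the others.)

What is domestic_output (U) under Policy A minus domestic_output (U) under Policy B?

Policy A (B := 107, W := 120):
  W = 120
  B = 107
  A = -26 + 6·120 + 4·107 = 1122
  U = 82 + 120 + 5·107 − 2·1122 = -1507
Policy B (A + 11, B + 57):
  W = 59
  B = -37 − 6·59 (+57 from intervention) = -334
  A = -26 + 6·59 + 4·(-334) (+11 from intervention) = -997
  U = 82 + 59 + 5·(-334) − 2·(-997) = 465
U: -1507 − 465 = -1972

-1972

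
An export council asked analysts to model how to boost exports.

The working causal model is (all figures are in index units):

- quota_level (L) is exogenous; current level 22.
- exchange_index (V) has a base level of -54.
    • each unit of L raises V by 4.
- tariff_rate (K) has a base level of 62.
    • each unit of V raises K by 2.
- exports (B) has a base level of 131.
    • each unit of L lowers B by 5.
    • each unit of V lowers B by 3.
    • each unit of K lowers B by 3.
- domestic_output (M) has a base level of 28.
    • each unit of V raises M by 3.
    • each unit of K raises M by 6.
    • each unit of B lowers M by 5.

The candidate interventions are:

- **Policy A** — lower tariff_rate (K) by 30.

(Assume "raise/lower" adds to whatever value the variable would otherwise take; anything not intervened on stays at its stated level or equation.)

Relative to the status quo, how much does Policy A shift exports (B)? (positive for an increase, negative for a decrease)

90

Baseline:
  L = 22
  V = -54 + 4·22 = 34
  K = 62 + 2·34 = 130
  B = 131 − 5·22 − 3·34 − 3·130 = -471
Policy A (K − 30):
  L = 22
  V = -54 + 4·22 = 34
  K = 62 + 2·34 (−30 from intervention) = 100
  B = 131 − 5·22 − 3·34 − 3·100 = -381
Change in B: -381 − (-471) = 90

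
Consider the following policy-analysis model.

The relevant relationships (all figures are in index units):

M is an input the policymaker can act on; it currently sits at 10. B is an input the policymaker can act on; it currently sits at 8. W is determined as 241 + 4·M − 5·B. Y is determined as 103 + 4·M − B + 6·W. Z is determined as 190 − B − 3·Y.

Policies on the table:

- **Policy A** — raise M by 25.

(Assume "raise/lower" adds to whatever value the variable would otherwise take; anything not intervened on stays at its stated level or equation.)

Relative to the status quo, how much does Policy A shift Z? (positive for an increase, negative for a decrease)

Baseline:
  M = 10
  B = 8
  W = 241 + 4·10 − 5·8 = 241
  Y = 103 + 4·10 − 8 + 6·241 = 1581
  Z = 190 − 8 − 3·1581 = -4561
Policy A (M + 25):
  M = 10 + 25 = 35
  B = 8
  W = 241 + 4·35 − 5·8 = 341
  Y = 103 + 4·35 − 8 + 6·341 = 2281
  Z = 190 − 8 − 3·2281 = -6661
Change in Z: -6661 − (-4561) = -2100

-2100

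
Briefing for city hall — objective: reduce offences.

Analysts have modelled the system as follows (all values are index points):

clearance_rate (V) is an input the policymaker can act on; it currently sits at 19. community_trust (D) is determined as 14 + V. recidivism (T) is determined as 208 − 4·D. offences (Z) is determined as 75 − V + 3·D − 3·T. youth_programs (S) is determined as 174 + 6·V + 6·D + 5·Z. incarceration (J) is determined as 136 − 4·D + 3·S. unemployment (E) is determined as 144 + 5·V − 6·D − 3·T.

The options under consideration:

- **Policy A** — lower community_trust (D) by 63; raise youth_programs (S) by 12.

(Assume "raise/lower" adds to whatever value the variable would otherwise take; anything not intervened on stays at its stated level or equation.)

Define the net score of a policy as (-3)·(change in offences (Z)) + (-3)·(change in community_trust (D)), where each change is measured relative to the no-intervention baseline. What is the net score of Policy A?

3024

Baseline:
  V = 19
  D = 14 + 19 = 33
  T = 208 − 4·33 = 76
  Z = 75 − 19 + 3·33 − 3·76 = -73
Policy A (D − 63, S + 12):
  V = 19
  D = 14 + 19 (−63 from intervention) = -30
  T = 208 − 4·(-30) = 328
  Z = 75 − 19 + 3·(-30) − 3·328 = -1018
ΔZ = -1018 − (-73) = -945; ΔD = -30 − 33 = -63
Score = (-3)·(-945) + (-3)·(-63) = 3024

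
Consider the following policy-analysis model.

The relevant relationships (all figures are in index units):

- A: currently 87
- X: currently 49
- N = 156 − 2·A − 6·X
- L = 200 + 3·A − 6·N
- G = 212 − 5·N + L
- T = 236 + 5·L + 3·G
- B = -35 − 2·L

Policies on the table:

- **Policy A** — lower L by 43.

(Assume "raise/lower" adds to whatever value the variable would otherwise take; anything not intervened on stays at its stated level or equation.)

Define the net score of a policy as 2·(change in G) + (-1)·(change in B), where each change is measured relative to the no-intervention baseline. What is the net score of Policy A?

Baseline:
  A = 87
  X = 49
  N = 156 − 2·87 − 6·49 = -312
  L = 200 + 3·87 − 6·(-312) = 2333
  G = 212 − 5·(-312) + 2333 = 4105
  B = -35 − 2·2333 = -4701
Policy A (L − 43):
  A = 87
  X = 49
  N = 156 − 2·87 − 6·49 = -312
  L = 200 + 3·87 − 6·(-312) (−43 from intervention) = 2290
  G = 212 − 5·(-312) + 2290 = 4062
  B = -35 − 2·2290 = -4615
ΔG = 4062 − 4105 = -43; ΔB = -4615 − (-4701) = 86
Score = 2·(-43) + (-1)·86 = -172

-172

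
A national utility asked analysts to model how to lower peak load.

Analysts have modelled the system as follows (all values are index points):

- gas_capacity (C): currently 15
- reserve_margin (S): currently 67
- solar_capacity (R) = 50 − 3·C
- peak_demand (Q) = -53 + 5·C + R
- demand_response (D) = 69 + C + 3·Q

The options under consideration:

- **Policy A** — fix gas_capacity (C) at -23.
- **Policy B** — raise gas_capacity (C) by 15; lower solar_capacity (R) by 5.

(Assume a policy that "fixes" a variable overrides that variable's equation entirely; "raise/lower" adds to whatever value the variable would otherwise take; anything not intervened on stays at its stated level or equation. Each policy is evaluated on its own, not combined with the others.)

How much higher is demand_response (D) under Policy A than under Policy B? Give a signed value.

Policy A (C := -23):
  C = -23
  R = 50 − 3·(-23) = 119
  Q = -53 + 5·(-23) + 119 = -49
  D = 69 + (-23) + 3·(-49) = -101
Policy B (C + 15, R − 5):
  C = 15 + 15 = 30
  R = 50 − 3·30 (−5 from intervention) = -45
  Q = -53 + 5·30 + (-45) = 52
  D = 69 + 30 + 3·52 = 255
D: -101 − 255 = -356

-356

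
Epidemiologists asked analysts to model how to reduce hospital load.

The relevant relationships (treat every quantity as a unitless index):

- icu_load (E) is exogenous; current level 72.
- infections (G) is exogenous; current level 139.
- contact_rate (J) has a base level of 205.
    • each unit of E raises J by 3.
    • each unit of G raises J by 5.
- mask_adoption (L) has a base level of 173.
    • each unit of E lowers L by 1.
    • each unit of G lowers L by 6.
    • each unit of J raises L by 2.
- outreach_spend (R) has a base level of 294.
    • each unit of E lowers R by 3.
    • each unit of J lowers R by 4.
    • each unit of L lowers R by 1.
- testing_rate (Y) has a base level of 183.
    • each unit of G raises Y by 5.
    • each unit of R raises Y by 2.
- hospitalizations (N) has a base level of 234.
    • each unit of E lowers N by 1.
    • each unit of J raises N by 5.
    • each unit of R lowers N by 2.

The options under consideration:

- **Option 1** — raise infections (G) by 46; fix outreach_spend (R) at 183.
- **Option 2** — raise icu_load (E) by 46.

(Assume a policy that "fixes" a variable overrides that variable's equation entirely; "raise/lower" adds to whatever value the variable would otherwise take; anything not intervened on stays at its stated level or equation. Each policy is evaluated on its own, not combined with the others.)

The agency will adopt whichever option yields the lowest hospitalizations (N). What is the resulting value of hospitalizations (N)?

Option 1 (G + 46, R := 183):
  E = 72
  G = 139 + 46 = 185
  J = 205 + 3·72 + 5·185 = 1346
  L = 173 − 72 − 6·185 + 2·1346 = 1683
  R = 183
  N = 234 − 72 + 5·1346 − 2·183 = 6526
Option 2 (E + 46):
  E = 72 + 46 = 118
  G = 139
  J = 205 + 3·118 + 5·139 = 1254
  L = 173 − 118 − 6·139 + 2·1254 = 1729
  R = 294 − 3·118 − 4·1254 − 1729 = -6805
  N = 234 − 118 + 5·1254 − 2·(-6805) = 19996
Comparing — Option 1: N=6526, Option 2: N=19996. Lowest is 6526 (Option 1).

6526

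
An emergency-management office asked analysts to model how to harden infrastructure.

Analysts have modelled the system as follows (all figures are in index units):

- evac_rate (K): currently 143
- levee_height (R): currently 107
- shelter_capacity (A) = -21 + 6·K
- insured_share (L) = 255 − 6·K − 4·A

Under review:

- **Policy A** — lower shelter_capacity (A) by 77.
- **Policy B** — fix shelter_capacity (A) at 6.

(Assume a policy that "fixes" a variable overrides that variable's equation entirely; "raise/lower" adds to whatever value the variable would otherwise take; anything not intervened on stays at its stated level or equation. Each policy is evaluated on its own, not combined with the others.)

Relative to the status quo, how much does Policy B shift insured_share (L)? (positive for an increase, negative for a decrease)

3324

Baseline:
  K = 143
  A = -21 + 6·143 = 837
  L = 255 − 6·143 − 4·837 = -3951
Policy B (A := 6):
  K = 143
  A = 6
  L = 255 − 6·143 − 4·6 = -627
Change in L: -627 − (-3951) = 3324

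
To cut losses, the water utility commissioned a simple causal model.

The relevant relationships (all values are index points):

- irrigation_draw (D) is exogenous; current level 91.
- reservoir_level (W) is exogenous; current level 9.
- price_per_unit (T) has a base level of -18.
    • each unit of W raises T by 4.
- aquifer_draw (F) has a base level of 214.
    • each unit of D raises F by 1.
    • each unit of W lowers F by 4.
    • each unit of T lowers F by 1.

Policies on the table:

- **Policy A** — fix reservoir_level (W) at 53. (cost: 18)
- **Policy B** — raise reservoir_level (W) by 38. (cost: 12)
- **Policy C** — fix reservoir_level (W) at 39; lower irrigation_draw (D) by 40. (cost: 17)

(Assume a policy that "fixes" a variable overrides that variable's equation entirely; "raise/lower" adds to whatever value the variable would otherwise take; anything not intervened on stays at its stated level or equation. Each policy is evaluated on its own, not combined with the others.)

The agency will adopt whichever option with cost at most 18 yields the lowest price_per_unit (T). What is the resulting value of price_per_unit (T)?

138

Policy A (W := 53):
  W = 53
  T = -18 + 4·53 = 194
Policy B (W + 38):
  W = 9 + 38 = 47
  T = -18 + 4·47 = 170
Policy C (W := 39, D − 40):
  W = 39
  T = -18 + 4·39 = 138
Comparing — Policy A: T=194, Policy B: T=170, Policy C: T=138. Lowest is 138 (Policy C).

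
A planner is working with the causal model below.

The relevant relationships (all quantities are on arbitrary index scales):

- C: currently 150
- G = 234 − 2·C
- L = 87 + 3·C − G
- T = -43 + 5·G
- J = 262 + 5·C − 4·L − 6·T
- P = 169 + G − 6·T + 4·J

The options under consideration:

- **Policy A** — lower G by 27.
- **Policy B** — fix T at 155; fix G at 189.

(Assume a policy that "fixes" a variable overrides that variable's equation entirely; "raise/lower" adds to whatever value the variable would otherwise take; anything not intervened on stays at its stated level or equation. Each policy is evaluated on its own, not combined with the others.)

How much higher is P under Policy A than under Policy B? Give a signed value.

Policy A (G − 27):
  C = 150
  G = 234 − 2·150 (−27 from intervention) = -93
  L = 87 + 3·150 − (-93) = 630
  T = -43 + 5·(-93) = -508
  J = 262 + 5·150 − 4·630 − 6·(-508) = 1540
  P = 169 + (-93) − 6·(-508) + 4·1540 = 9284
Policy B (T := 155, G := 189):
  C = 150
  G = 189
  L = 87 + 3·150 − 189 = 348
  T = 155
  J = 262 + 5·150 − 4·348 − 6·155 = -1310
  P = 169 + 189 − 6·155 + 4·(-1310) = -5812
P: 9284 − (-5812) = 15096

15096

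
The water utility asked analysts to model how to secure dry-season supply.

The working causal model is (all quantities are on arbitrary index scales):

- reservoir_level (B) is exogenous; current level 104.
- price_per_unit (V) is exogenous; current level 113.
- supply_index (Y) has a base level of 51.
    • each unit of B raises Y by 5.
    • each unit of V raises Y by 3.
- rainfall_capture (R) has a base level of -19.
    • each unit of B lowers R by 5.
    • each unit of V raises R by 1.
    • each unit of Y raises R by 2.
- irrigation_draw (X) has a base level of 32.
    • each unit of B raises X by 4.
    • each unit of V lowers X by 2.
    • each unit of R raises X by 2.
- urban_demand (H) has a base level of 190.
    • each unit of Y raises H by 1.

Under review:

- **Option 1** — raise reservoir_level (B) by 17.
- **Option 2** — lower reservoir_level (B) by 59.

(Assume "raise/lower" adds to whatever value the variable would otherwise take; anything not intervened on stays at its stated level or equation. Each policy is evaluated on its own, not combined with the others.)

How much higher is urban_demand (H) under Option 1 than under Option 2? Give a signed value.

380

Option 1 (B + 17):
  B = 104 + 17 = 121
  V = 113
  Y = 51 + 5·121 + 3·113 = 995
  H = 190 + 995 = 1185
Option 2 (B − 59):
  B = 104 − 59 = 45
  V = 113
  Y = 51 + 5·45 + 3·113 = 615
  H = 190 + 615 = 805
H: 1185 − 805 = 380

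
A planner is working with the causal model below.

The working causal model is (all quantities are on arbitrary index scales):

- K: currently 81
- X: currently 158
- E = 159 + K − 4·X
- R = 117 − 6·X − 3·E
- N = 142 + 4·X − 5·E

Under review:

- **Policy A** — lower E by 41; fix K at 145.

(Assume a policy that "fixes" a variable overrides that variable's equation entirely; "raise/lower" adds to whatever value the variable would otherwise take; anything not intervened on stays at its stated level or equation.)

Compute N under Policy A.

2619

Policy A (E − 41, K := 145):
  K = 145
  X = 158
  E = 159 + 145 − 4·158 (−41 from intervention) = -369
  N = 142 + 4·158 − 5·(-369) = 2619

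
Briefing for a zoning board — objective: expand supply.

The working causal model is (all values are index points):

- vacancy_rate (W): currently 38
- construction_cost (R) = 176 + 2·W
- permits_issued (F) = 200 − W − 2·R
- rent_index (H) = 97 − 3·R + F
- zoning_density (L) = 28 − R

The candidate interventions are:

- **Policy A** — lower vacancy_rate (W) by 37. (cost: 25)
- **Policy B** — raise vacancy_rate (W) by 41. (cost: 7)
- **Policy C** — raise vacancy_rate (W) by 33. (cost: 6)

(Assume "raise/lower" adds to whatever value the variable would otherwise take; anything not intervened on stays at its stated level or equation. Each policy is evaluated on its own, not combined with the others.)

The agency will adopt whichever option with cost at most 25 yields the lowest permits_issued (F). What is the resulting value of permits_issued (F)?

Policy A (W − 37):
  W = 38 − 37 = 1
  R = 176 + 2·1 = 178
  F = 200 − 1 − 2·178 = -157
Policy B (W + 41):
  W = 38 + 41 = 79
  R = 176 + 2·79 = 334
  F = 200 − 79 − 2·334 = -547
Policy C (W + 33):
  W = 38 + 33 = 71
  R = 176 + 2·71 = 318
  F = 200 − 71 − 2·318 = -507
Comparing — Policy A: F=-157, Policy B: F=-547, Policy C: F=-507. Lowest is -547 (Policy B).

-547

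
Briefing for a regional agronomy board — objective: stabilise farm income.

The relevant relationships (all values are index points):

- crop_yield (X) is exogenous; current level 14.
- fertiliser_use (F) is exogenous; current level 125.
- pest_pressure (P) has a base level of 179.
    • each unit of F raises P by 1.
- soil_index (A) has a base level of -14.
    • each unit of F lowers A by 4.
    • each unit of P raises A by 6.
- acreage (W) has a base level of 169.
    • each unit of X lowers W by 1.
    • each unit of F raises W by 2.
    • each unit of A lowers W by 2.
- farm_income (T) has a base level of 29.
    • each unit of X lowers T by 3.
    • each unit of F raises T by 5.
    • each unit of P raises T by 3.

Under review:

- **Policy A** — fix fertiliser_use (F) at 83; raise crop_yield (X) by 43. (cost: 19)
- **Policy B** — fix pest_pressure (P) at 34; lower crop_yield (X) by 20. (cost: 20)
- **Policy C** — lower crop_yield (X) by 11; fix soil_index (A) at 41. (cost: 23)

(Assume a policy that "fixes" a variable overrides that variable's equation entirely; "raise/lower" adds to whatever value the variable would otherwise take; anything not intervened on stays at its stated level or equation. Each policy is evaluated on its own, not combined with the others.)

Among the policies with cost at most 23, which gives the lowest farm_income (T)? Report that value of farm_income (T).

774

Policy A (F := 83, X + 43):
  X = 14 + 43 = 57
  F = 83
  P = 179 + 83 = 262
  T = 29 − 3·57 + 5·83 + 3·262 = 1059
Policy B (P := 34, X − 20):
  X = 14 − 20 = -6
  F = 125
  P = 34
  T = 29 − 3·(-6) + 5·125 + 3·34 = 774
Policy C (X − 11, A := 41):
  X = 14 − 11 = 3
  F = 125
  P = 179 + 125 = 304
  T = 29 − 3·3 + 5·125 + 3·304 = 1557
Comparing — Policy A: T=1059, Policy B: T=774, Policy C: T=1557. Lowest is 774 (Policy B).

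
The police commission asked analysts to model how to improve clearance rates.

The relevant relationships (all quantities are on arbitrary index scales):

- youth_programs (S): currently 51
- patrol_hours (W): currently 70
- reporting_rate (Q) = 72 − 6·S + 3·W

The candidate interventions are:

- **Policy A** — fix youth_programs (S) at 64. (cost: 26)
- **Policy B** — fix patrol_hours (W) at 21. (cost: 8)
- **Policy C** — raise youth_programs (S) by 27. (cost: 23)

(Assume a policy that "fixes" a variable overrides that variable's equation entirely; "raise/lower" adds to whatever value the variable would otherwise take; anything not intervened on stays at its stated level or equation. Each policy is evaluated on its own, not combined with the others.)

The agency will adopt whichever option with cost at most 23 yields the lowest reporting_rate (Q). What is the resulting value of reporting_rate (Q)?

Policy B (W := 21):
  S = 51
  W = 21
  Q = 72 − 6·51 + 3·21 = -171
Policy C (S + 27):
  S = 51 + 27 = 78
  W = 70
  Q = 72 − 6·78 + 3·70 = -186
Comparing — Policy B: Q=-171, Policy C: Q=-186. Lowest is -186 (Policy C).

-186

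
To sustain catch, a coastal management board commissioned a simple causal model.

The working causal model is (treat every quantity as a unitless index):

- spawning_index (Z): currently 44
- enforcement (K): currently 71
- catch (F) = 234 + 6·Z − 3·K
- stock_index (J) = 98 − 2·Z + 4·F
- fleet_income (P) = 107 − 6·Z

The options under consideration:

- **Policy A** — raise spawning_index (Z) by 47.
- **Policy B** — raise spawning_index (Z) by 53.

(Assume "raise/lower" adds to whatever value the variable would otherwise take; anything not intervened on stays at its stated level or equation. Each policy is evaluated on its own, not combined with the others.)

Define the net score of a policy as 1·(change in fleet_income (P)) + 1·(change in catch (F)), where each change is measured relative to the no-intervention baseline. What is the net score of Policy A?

Baseline:
  Z = 44
  K = 71
  F = 234 + 6·44 − 3·71 = 285
  P = 107 − 6·44 = -157
Policy A (Z + 47):
  Z = 44 + 47 = 91
  K = 71
  F = 234 + 6·91 − 3·71 = 567
  P = 107 − 6·91 = -439
ΔP = -439 − (-157) = -282; ΔF = 567 − 285 = 282
Score = 1·(-282) + 1·282 = 0

0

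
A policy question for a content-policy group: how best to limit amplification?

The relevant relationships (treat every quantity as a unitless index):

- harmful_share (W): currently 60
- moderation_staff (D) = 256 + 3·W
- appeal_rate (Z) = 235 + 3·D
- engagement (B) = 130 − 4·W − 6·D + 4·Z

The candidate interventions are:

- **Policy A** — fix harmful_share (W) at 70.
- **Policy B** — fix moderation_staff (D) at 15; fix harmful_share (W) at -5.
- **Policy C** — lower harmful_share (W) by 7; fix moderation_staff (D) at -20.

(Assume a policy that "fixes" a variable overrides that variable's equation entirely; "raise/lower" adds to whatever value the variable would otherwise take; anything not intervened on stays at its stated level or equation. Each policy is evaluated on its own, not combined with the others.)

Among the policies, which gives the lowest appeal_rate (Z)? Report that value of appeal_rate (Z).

Policy A (W := 70):
  W = 70
  D = 256 + 3·70 = 466
  Z = 235 + 3·466 = 1633
Policy B (D := 15, W := -5):
  W = -5
  D = 15
  Z = 235 + 3·15 = 280
Policy C (W − 7, D := -20):
  W = 60 − 7 = 53
  D = -20
  Z = 235 + 3·(-20) = 175
Comparing — Policy A: Z=1633, Policy B: Z=280, Policy C: Z=175. Lowest is 175 (Policy C).

175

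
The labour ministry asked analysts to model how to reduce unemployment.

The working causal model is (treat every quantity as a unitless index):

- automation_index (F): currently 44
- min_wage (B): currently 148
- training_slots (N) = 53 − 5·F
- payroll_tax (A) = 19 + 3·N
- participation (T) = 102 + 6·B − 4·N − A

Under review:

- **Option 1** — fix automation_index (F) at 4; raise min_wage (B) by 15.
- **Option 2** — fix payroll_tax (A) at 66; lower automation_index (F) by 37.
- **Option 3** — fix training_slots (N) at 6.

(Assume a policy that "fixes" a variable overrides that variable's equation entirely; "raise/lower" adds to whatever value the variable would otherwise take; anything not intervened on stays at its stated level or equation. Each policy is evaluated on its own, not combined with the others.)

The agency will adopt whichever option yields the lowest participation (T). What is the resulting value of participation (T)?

830

Option 1 (F := 4, B + 15):
  F = 4
  B = 148 + 15 = 163
  N = 53 − 5·4 = 33
  A = 19 + 3·33 = 118
  T = 102 + 6·163 − 4·33 − 118 = 830
Option 2 (A := 66, F − 37):
  F = 44 − 37 = 7
  B = 148
  N = 53 − 5·7 = 18
  A = 66
  T = 102 + 6·148 − 4·18 − 66 = 852
Option 3 (N := 6):
  F = 44
  B = 148
  N = 6
  A = 19 + 3·6 = 37
  T = 102 + 6·148 − 4·6 − 37 = 929
Comparing — Option 1: T=830, Option 2: T=852, Option 3: T=929. Lowest is 830 (Option 1).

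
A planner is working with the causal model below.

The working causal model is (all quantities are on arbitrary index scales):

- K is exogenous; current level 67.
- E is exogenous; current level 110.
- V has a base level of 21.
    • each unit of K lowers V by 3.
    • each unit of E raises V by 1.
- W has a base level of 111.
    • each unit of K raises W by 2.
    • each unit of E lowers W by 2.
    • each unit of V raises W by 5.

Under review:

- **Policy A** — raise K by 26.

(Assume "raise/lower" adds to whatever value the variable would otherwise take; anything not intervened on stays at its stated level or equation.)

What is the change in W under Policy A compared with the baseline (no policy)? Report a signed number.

Baseline:
  K = 67
  E = 110
  V = 21 − 3·67 + 110 = -70
  W = 111 + 2·67 − 2·110 + 5·(-70) = -325
Policy A (K + 26):
  K = 67 + 26 = 93
  E = 110
  V = 21 − 3·93 + 110 = -148
  W = 111 + 2·93 − 2·110 + 5·(-148) = -663
Change in W: -663 − (-325) = -338

-338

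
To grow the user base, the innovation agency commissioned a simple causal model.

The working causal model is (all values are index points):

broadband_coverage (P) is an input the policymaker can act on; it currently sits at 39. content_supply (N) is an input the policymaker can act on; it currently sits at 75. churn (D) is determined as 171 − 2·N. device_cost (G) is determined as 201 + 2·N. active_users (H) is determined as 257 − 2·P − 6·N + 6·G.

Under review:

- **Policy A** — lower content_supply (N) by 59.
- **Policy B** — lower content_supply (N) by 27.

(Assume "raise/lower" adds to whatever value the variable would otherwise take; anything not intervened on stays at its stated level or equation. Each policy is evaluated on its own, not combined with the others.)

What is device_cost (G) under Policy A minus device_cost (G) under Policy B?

Policy A (N − 59):
  N = 75 − 59 = 16
  G = 201 + 2·16 = 233
Policy B (N − 27):
  N = 75 − 27 = 48
  G = 201 + 2·48 = 297
G: 233 − 297 = -64

-64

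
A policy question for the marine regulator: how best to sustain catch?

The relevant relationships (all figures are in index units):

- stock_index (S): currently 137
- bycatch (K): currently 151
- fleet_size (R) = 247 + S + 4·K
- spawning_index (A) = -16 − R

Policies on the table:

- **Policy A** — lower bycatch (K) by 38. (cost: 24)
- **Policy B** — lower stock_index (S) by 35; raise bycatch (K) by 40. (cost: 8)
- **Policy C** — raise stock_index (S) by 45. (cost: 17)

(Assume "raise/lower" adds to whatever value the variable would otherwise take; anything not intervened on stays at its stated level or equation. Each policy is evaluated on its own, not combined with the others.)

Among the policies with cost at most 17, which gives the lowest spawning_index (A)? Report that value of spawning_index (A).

-1129

Policy B (S − 35, K + 40):
  S = 137 − 35 = 102
  K = 151 + 40 = 191
  R = 247 + 102 + 4·191 = 1113
  A = -16 − 1113 = -1129
Policy C (S + 45):
  S = 137 + 45 = 182
  K = 151
  R = 247 + 182 + 4·151 = 1033
  A = -16 − 1033 = -1049
Comparing — Policy B: A=-1129, Policy C: A=-1049. Lowest is -1129 (Policy B).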